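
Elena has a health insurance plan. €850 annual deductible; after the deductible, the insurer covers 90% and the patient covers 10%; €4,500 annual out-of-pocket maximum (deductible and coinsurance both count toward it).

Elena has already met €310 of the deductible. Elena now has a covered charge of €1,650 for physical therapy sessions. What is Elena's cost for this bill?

€651

Remaining deductible: €850 − €310 = €540.
That leaves €1,650 − €540 = €1,110 for coinsurance.
10% of €1,110 = €111 falls to the patient.
That puts the patient's cost at €540 + €111 = €651 before any cap.
Total out-of-pocket so far would be €310 + €651 = €961, below the €4,500 cap — no reduction.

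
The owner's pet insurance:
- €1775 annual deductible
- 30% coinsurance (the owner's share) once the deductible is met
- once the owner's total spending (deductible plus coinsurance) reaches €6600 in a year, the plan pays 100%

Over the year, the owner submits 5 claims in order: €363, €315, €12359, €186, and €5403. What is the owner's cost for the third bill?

Bill 1, €363: fully absorbed by the deductible. Owner owes €363 (running OOP €363).
Bill 2, €315: all of it applies to the deductible. Cost to owner: €315. OOP to date €678.
Bill 3, €12359: deductible takes €1097, €11262 remains; coinsurance €11262 × 30% = €3378.60. Owner pays €4475.60; OOP now €5153.60.

€4475.60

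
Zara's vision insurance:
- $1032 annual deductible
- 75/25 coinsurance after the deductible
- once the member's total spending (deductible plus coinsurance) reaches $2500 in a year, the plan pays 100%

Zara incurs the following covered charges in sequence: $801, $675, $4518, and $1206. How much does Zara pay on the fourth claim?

Bill 1, $801: fully absorbed by the deductible. Member pays $801; OOP now $801.
Bill 2, $675: $231 finishes the deductible; $444 goes to coinsurance; member's 25% is $111. Cost to member: $342. OOP to date $1143.
Bill 3, $4518: deductible met; 25% of $4518 = $1129.50. Member pays $1129.50; OOP now $2272.50.
Bill 4, $1206: 25% coinsurance on $1206 = $301.50. That would push OOP to $2574, over the $2500 cap, so member pays $2500 − $2272.50 = $227.50.

$227.50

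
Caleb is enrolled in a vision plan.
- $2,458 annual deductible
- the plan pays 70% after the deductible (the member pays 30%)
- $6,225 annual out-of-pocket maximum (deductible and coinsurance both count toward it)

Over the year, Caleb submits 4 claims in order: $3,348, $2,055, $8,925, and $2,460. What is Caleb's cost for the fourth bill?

Claim 1 ($3,348): deductible takes $2,458, $890 remains; coinsurance $890 × 30% = $267. Cost to member: $2,725. OOP to date $2,725.
Claim 2 ($2,055): deductible already satisfied, so member's share is 30% × $2,055 = $616.50. Member owes $616.50 (running OOP $3,341.50).
Claim 3 ($8,925): deductible met; 30% of $8,925 = $2,677.50. Cost to member: $2,677.50. OOP to date $6,019.
Claim 4 ($2,460): 30% coinsurance on $2,460 = $738. OOP would hit $6,757 > $6,225, so the cap limits the member to $6,225 − $6,019 = $206.

$206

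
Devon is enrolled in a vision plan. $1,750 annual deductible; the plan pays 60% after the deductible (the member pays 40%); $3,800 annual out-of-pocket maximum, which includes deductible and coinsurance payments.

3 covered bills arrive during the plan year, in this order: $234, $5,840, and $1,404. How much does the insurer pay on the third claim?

Bill 1, $234: entire amount goes to the deductible. Cost to member: $234. OOP to date $234. Plan pays $234 − $234 = $0.
Bill 2, $5,840: deductible takes $1,516, $4,324 remains; coinsurance $4,324 × 40% = $1,729.60. Member owes $3,245.60 (running OOP $3,479.60). Insurer: $5,840 − $3,245.60 = $2,594.40.
Bill 3, $1,404: deductible met; 40% of $1,404 = $561.60. That would push OOP to $4,041.20, over the $3,800 cap, so member pays $3,800 − $3,479.60 = $320.40. Plan pays $1,404 − $320.40 = $1,083.60.

$1,083.60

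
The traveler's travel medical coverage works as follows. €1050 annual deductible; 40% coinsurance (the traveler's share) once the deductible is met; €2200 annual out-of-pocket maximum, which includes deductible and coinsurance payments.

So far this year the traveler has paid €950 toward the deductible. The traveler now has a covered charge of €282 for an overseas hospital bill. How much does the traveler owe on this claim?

€172.80

Deductible still to meet: €1050 − €950 = €100.
The remaining €182 (= €282 − €100) moves to coinsurance.
Traveler's 40% share of €182 is €72.80.
So the traveler owes €100 + €72.80 = €172.80 before any cap.
Year-to-date out-of-pocket becomes €950 + €172.80 = €1122.80, still under the €2200 maximum, so no cap applies.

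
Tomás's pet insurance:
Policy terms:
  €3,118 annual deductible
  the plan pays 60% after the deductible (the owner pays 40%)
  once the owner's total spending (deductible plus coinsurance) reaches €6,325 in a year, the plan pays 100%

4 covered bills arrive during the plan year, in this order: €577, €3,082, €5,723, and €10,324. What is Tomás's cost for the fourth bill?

Claim 1 (€577): fully absorbed by the deductible. Owner owes €577 (running OOP €577).
Claim 2 (€3,082): €2,541 finishes the deductible; €541 goes to coinsurance; 40% of €541 = €216.40. Cost to owner: €2,757.40. OOP to date €3,334.40.
Claim 3 (€5,723): 40% coinsurance on €5,723 = €2,289.20. Cost to owner: €2,289.20. OOP to date €5,623.60.
Claim 4 (€10,324): deductible met; 40% of €10,324 = €4,129.60. Adding that to €5,623.60 gives €9,753.20, past the €6,325 cap; owner pays only €6,325 − €5,623.60 = €701.40.

€701.40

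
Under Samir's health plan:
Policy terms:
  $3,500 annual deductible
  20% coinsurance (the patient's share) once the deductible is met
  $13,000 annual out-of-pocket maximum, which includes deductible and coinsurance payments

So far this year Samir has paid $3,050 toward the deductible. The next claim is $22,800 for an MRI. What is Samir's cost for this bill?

$4,920

Deductible still to meet: $3,500 − $3,050 = $450.
The remaining $22,350 (= $22,800 − $450) moves to coinsurance.
20% of $22,350 = $4,470 falls to the patient.
So the patient owes $450 + $4,470 = $4,920 before any cap.
Total out-of-pocket so far would be $3,050 + $4,920 = $7,970, below the $13,000 cap — no reduction.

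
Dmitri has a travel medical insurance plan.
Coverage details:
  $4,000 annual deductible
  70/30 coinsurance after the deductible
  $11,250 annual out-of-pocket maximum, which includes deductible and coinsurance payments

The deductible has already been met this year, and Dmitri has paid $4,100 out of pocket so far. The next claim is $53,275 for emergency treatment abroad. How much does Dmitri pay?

$7,150

With the deductible met, the entire $53,275 is subject to coinsurance.
Traveler's 30% share of $53,275 is $15,982.50.
That would bring total out-of-pocket to $20,082.50, past the $11,250 cap. The traveler is capped at $11,250 − $4,100 = $7,150 on this claim.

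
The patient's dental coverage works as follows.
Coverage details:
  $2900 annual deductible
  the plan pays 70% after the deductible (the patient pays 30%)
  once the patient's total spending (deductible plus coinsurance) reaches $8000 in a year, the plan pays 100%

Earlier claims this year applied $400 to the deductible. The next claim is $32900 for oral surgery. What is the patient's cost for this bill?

Deductible still to meet: $2900 − $400 = $2500.
After the $2500 deductible portion, $32900 − $2500 = $30400 is subject to coinsurance.
Patient's 30% share of $30400 is $9120.
Patient responsibility before any cap: $2500 + $9120 = $11620.
Year-to-date out-of-pocket would reach $400 + $11620 = $12020, above the $8000 maximum, so the patient pays only $8000 − $400 = $7600.

$7600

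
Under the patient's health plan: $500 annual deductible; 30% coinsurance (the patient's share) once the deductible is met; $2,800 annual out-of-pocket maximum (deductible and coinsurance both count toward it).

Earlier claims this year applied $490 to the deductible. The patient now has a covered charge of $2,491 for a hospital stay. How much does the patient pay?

$754.30

$490 of the $500 deductible is already met, leaving $10.
The remaining $2,481 (= $2,491 − $10) moves to coinsurance.
Coinsurance: $2,481 × 30% = $744.30.
So the patient owes $10 + $744.30 = $754.30 before any cap.
Cumulative spending $490 + $754.30 = $1,244.30 stays under the $2,800 maximum.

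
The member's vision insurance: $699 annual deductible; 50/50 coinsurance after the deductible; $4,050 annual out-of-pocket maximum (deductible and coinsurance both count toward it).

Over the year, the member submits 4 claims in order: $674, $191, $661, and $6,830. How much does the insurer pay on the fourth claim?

Claim 1 ($674): entire amount goes to the deductible. Cost to member: $674. OOP to date $674. Insurer: $674 − $674 = $0.
Claim 2 ($191): $25 finishes the deductible; $166 goes to coinsurance; coinsurance $166 × 50% = $83. Member owes $108 (running OOP $782). Insurer: $191 − $108 = $83.
Claim 3 ($661): deductible met; 50% of $661 = $330.50. Member pays $330.50; OOP now $1,112.50. Plan pays $661 − $330.50 = $330.50.
Claim 4 ($6,830): deductible already satisfied, so member's share is 50% × $6,830 = $3,415. Adding that to $1,112.50 gives $4,527.50, past the $4,050 cap; member pays only $4,050 − $1,112.50 = $2,937.50. Insurer: $6,830 − $2,937.50 = $3,892.50.

$3,892.50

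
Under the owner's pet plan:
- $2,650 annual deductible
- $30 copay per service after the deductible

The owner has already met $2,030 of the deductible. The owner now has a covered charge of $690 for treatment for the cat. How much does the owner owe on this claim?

$2,030 of the $2,650 deductible is already met, leaving $620.
After the $620 deductible portion, $690 − $620 = $70 is subject to the copay.
Copay on this service: $30.
Owner responsibility: $620 + $30 = $650.

$650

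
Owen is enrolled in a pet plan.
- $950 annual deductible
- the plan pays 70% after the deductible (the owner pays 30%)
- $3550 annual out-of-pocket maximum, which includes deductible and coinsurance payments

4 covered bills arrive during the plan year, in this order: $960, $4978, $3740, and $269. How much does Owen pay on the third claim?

Claim 1 ($960): $950 finishes the deductible; $10 goes to coinsurance; coinsurance $10 × 30% = $3. Owner pays $953; OOP now $953.
Claim 2 ($4978): 30% coinsurance on $4978 = $1493.40. Owner pays $1493.40; OOP now $2446.40.
Claim 3 ($3740): deductible met; 30% of $3740 = $1122. That would push OOP to $3568.40, over the $3550 cap, so owner pays $3550 − $2446.40 = $1103.60.

$1103.60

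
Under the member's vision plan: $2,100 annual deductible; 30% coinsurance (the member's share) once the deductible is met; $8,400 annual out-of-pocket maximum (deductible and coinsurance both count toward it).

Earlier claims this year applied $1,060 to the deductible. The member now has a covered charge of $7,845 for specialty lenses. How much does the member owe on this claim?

$1,060 of the $2,100 deductible is already met, leaving $1,040.
That leaves $7,845 − $1,040 = $6,805 for coinsurance.
Member's 30% share of $6,805 is $2,041.50.
Member responsibility before any cap: $1,040 + $2,041.50 = $3,081.50.
Cumulative spending $1,060 + $3,081.50 = $4,141.50 stays under the $8,400 maximum.

$3,081.50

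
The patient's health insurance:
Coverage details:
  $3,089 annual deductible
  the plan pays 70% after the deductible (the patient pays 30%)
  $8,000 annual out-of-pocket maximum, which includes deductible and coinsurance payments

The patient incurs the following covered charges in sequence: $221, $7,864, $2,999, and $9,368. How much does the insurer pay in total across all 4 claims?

Claim 1 — $221: all of it applies to the deductible. Patient pays $221; OOP now $221. Insurer: $221 − $221 = $0.
Claim 2 — $7,864: $2,868 to deductible, leaving $4,996; patient's 30% is $1,498.80. Patient owes $4,366.80 (running OOP $4,587.80). Plan pays $7,864 − $4,366.80 = $3,497.20.
Claim 3 — $2,999: deductible already satisfied, so patient's share is 30% × $2,999 = $899.70. Patient pays $899.70; OOP now $5,487.50. Plan pays $2,999 − $899.70 = $2,099.30.
Claim 4 — $9,368: deductible already satisfied, so patient's share is 30% × $9,368 = $2,810.40. Adding that to $5,487.50 gives $8,297.90, past the $8,000 cap; patient pays only $8,000 − $5,487.50 = $2,512.50. Plan pays $9,368 − $2,512.50 = $6,855.50.
Insurer total: $0 + $3,497.20 + $2,099.30 + $6,855.50 = $12,452.

$12,452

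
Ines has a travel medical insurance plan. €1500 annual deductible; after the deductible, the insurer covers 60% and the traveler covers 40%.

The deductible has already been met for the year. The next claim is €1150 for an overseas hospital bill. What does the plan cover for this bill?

€690

With the deductible met, the entire €1150 is subject to coinsurance.
Coinsurance: €1150 × 40% = €460.
The insurer covers the remainder: €1150 − €460 = €690.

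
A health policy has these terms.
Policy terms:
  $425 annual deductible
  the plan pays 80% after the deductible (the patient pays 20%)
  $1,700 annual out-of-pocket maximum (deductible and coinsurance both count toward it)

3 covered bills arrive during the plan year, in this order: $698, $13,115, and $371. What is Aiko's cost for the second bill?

Bill 1, $698: deductible takes $425, $273 remains; coinsurance $273 × 20% = $54.60. Cost to patient: $479.60. OOP to date $479.60.
Bill 2, $13,115: deductible met; 20% of $13,115 = $2,623. That would push OOP to $3,102.60, over the $1,700 cap, so patient pays $1,700 − $479.60 = $1,220.40.

$1,220.40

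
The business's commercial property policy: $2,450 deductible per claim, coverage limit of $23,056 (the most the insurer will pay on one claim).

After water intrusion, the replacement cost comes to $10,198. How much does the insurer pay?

$7,748

Subtract the deductible: $10,198 − $2,450 = $7,748.
$7,748 is within the $23,056 limit, so the insurer pays $7,748.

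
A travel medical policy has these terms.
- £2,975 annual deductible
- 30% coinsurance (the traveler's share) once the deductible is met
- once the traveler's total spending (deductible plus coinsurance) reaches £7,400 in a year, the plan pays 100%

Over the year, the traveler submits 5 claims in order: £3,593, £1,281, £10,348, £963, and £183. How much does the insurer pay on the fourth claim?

Claim 1 — £3,593: £2,975 finishes the deductible; £618 goes to coinsurance; traveler's 30% is £185.40. Traveler pays £3,160.40; OOP now £3,160.40. Plan pays £3,593 − £3,160.40 = £432.60.
Claim 2 — £1,281: deductible met; 30% of £1,281 = £384.30. Cost to traveler: £384.30. OOP to date £3,544.70. Insurer: £1,281 − £384.30 = £896.70.
Claim 3 — £10,348: 30% coinsurance on £10,348 = £3,104.40. Traveler pays £3,104.40; OOP now £6,649.10. Insurer: £10,348 − £3,104.40 = £7,243.60.
Claim 4 — £963: deductible already satisfied, so traveler's share is 30% × £963 = £288.90. Cost to traveler: £288.90. OOP to date £6,938. Plan pays £963 − £288.90 = £674.10.

£674.10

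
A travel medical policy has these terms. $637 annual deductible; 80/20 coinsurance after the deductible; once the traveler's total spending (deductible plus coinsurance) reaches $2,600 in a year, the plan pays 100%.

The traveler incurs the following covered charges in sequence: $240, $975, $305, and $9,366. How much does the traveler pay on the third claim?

#1 ($240): all of it applies to the deductible. Traveler owes $240 (running OOP $240).
#2 ($975): $397 to deductible, leaving $578; traveler's 20% is $115.60. Traveler owes $512.60 (running OOP $752.60).
#3 ($305): deductible met; 20% of $305 = $61. Traveler owes $61 (running OOP $813.60).

$61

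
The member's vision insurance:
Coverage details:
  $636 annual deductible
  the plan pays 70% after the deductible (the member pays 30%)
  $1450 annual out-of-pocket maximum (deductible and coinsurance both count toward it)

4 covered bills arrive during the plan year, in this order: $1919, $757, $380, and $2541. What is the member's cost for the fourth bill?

$88

Claim 1 ($1919): deductible takes $636, $1283 remains; member's 30% is $384.90. Member pays $1020.90; OOP now $1020.90.
Claim 2 ($757): deductible met; 30% of $757 = $227.10. Cost to member: $227.10. OOP to date $1248.
Claim 3 ($380): deductible met; 30% of $380 = $114. Member owes $114 (running OOP $1362).
Claim 4 ($2541): deductible already satisfied, so member's share is 30% × $2541 = $762.30. Adding that to $1362 gives $2124.30, past the $1450 cap; member pays only $1450 − $1362 = $88.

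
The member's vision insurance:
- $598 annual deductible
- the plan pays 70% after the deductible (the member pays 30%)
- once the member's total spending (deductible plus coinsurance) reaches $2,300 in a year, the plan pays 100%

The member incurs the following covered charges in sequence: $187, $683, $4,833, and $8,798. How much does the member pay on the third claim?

$1,449.90

Claim 1 — $187: entire amount goes to the deductible. Cost to member: $187. OOP to date $187.
Claim 2 — $683: $411 finishes the deductible; $272 goes to coinsurance; coinsurance $272 × 30% = $81.60. Cost to member: $492.60. OOP to date $679.60.
Claim 3 — $4,833: 30% coinsurance on $4,833 = $1,449.90. Member owes $1,449.90 (running OOP $2,129.50).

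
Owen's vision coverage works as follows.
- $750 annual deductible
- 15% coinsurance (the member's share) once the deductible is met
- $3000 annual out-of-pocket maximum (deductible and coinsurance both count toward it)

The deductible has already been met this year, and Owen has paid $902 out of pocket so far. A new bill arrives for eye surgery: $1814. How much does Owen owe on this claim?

With the deductible met, the entire $1814 is subject to coinsurance.
15% of $1814 = $272.10 falls to the member.
Total out-of-pocket so far would be $902 + $272.10 = $1174.10, below the $3000 cap — no reduction.

$272.10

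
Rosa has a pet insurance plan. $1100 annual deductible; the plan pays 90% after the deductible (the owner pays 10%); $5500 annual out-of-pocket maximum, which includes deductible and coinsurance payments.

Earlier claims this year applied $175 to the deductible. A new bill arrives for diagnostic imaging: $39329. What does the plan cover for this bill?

$34563.60

Remaining deductible: $1100 − $175 = $925.
That leaves $39329 − $925 = $38404 for coinsurance.
Owner's 10% share of $38404 is $3840.40.
So the owner owes $925 + $3840.40 = $4765.40 before any cap.
Cumulative spending $175 + $4765.40 = $4940.40 stays under the $5500 maximum.
The plan picks up $39329 − $4765.40 = $34563.60.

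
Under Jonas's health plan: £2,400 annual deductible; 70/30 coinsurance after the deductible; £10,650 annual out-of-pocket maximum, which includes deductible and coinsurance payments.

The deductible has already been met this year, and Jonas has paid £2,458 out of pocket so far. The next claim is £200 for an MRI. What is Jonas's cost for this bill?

The deductible is already satisfied, so the full bill goes to coinsurance.
Patient's 30% share of £200 is £60.
Cumulative spending £2,458 + £60 = £2,518 stays under the £10,650 maximum.

£60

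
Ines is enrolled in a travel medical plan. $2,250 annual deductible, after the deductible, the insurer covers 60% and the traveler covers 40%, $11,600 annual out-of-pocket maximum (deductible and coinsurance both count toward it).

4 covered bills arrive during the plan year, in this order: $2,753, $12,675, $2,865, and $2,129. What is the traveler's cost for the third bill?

Claim 1 — $2,753: $2,250 finishes the deductible; $503 goes to coinsurance; traveler's 40% is $201.20. Traveler pays $2,451.20; OOP now $2,451.20.
Claim 2 — $12,675: deductible met; 40% of $12,675 = $5,070. Traveler owes $5,070 (running OOP $7,521.20).
Claim 3 — $2,865: deductible already satisfied, so traveler's share is 40% × $2,865 = $1,146. Cost to traveler: $1,146. OOP to date $8,667.20.

$1,146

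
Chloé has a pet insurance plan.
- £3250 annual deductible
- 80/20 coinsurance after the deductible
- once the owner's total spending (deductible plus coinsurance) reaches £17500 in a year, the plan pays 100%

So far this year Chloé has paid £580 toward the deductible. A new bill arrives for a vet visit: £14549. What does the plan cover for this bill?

£580 of the £3250 deductible is already met, leaving £2670.
After the £2670 deductible portion, £14549 − £2670 = £11879 is subject to coinsurance.
Coinsurance: £11879 × 20% = £2375.80.
Owner responsibility before any cap: £2670 + £2375.80 = £5045.80.
Total out-of-pocket so far would be £580 + £5045.80 = £5625.80, below the £17500 cap — no reduction.
The plan picks up £14549 − £5045.80 = £9503.20.

£9503.20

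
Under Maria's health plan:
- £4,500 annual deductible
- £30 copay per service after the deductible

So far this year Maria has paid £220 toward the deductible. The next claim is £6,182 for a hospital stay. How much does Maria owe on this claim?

£4,310

Remaining deductible: £4,500 − £220 = £4,280.
The remaining £1,902 (= £6,182 − £4,280) moves to the copay.
Copay on this service: £30.
So the patient owes £4,280 + £30 = £4,310.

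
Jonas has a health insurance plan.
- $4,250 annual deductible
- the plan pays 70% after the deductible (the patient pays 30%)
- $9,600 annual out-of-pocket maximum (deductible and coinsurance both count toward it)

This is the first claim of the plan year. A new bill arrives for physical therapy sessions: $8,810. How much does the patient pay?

Deductible not yet touched, so the first $4,250 of the bill goes to the deductible.
The remaining $4,560 (= $8,810 − $4,250) moves to coinsurance.
Patient's 30% share of $4,560 is $1,368.
Patient responsibility before any cap: $4,250 + $1,368 = $5,618.
Total out-of-pocket so far would be $0 + $5,618 = $5,618, below the $9,600 cap — no reduction.

$5,618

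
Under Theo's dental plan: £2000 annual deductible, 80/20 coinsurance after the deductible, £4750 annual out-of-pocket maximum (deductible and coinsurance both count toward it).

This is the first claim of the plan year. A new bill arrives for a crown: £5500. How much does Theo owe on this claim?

The full £2000 deductible is still open; £2000 of this bill applies to it.
That leaves £5500 − £2000 = £3500 for coinsurance.
20% of £3500 = £700 falls to the patient.
That puts the patient's cost at £2000 + £700 = £2700 before any cap.
Cumulative spending £0 + £2700 = £2700 stays under the £4750 maximum.

£2700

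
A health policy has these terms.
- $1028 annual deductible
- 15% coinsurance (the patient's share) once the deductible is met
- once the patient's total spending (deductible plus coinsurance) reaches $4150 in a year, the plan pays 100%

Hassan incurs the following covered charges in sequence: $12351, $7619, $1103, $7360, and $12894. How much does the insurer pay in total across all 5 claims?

$37177

Claim 1 — $12351: deductible takes $1028, $11323 remains; 15% of $11323 = $1698.45. Patient pays $2726.45; OOP now $2726.45. Insurer: $12351 − $2726.45 = $9624.55.
Claim 2 — $7619: deductible met; 15% of $7619 = $1142.85. Patient owes $1142.85 (running OOP $3869.30). Plan pays $7619 − $1142.85 = $6476.15.
Claim 3 — $1103: deductible already satisfied, so patient's share is 15% × $1103 = $165.45. Patient pays $165.45; OOP now $4034.75. Plan pays $1103 − $165.45 = $937.55.
Claim 4 — $7360: 15% coinsurance on $7360 = $1104. That would push OOP to $5138.75, over the $4150 cap, so patient pays $4150 − $4034.75 = $115.25. Insurer: $7360 − $115.25 = $7244.75.
Claim 5 — $12894: deductible met; 15% of $12894 = $1934.10. That would push OOP to $6084.10, over the $4150 cap, so patient pays $4150 − $4150 = $0. Plan pays $12894 − $0 = $12894.
Insurer total = bills − patient's total = $41327 − $4150 = $37177.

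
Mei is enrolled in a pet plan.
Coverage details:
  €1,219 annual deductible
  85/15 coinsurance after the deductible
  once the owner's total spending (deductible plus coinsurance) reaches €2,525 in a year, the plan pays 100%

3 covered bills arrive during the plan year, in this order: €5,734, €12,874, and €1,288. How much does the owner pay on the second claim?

Bill 1, €5,734: €1,219 to deductible, leaving €4,515; 15% of €4,515 = €677.25. Owner owes €1,896.25 (running OOP €1,896.25).
Bill 2, €12,874: deductible met; 15% of €12,874 = €1,931.10. OOP would hit €3,827.35 > €2,525, so the cap limits the owner to €2,525 − €1,896.25 = €628.75.

€628.75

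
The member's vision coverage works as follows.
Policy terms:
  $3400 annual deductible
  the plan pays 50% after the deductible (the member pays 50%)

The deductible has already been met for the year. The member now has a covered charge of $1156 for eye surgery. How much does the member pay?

With the deductible met, the entire $1156 is subject to coinsurance.
Member's 50% share of $1156 is $578.

$578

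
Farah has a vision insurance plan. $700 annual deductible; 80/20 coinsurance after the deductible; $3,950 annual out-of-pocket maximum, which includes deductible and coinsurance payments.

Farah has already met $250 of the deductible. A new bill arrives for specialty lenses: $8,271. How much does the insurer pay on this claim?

Deductible still to meet: $700 − $250 = $450.
After the $450 deductible portion, $8,271 − $450 = $7,821 is subject to coinsurance.
20% of $7,821 = $1,564.20 falls to the member.
That puts the member's cost at $450 + $1,564.20 = $2,014.20 before any cap.
Cumulative spending $250 + $2,014.20 = $2,264.20 stays under the $3,950 maximum.
Insurer pays the balance: $8,271 − $2,014.20 = $6,256.80.

$6,256.80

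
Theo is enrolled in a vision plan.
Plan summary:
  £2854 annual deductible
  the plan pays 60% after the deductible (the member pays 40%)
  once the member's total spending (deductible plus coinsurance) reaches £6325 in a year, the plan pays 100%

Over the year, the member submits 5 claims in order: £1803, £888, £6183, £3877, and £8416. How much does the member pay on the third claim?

£2571

Claim 1 (£1803): all of it applies to the deductible. Cost to member: £1803. OOP to date £1803.
Claim 2 (£888): all of it applies to the deductible. Member owes £888 (running OOP £2691).
Claim 3 (£6183): £163 to deductible, leaving £6020; coinsurance £6020 × 40% = £2408. Member owes £2571 (running OOP £5262).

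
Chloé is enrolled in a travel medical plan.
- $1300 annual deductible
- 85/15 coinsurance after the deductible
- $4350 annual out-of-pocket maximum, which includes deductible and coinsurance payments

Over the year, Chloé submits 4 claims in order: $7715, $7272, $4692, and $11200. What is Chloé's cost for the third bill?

Claim 1 ($7715): $1300 to deductible, leaving $6415; 15% of $6415 = $962.25. Traveler owes $2262.25 (running OOP $2262.25).
Claim 2 ($7272): deductible already satisfied, so traveler's share is 15% × $7272 = $1090.80. Traveler owes $1090.80 (running OOP $3353.05).
Claim 3 ($4692): deductible met; 15% of $4692 = $703.80. Cost to traveler: $703.80. OOP to date $4056.85.

$703.80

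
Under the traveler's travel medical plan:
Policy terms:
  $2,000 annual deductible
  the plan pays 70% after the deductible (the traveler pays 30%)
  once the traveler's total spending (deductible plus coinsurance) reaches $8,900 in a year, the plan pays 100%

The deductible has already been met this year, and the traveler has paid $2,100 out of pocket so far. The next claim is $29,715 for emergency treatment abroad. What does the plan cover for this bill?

With the deductible met, the entire $29,715 is subject to coinsurance.
30% of $29,715 = $8,914.50 falls to the traveler.
Adding $8,914.50 to the $2,100 already spent would give $11,014.50, which exceeds the $8,900 cap; the traveler pays just $8,900 − $2,100 = $6,800.
The insurer covers the remainder: $29,715 − $6,800 = $22,915.

$22,915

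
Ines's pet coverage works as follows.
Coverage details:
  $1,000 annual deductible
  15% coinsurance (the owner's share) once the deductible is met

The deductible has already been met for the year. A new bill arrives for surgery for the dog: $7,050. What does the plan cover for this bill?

$5,992.50

The deductible is already satisfied, so the full bill goes to coinsurance.
15% of $7,050 = $1,057.50 falls to the owner.
Insurer pays the balance: $7,050 − $1,057.50 = $5,992.50.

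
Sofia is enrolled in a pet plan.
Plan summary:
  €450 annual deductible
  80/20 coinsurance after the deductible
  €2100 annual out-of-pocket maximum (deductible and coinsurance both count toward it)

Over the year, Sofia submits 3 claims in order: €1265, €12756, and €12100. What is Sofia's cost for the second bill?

Claim 1 (€1265): €450 to deductible, leaving €815; coinsurance €815 × 20% = €163. Owner owes €613 (running OOP €613).
Claim 2 (€12756): deductible met; 20% of €12756 = €2551.20. Adding that to €613 gives €3164.20, past the €2100 cap; owner pays only €2100 − €613 = €1487.

€1487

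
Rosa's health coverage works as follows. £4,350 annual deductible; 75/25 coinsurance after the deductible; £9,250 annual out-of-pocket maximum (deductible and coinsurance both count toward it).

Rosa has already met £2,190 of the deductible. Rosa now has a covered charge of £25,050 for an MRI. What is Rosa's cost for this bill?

£7,060

Deductible still to meet: £4,350 − £2,190 = £2,160.
The remaining £22,890 (= £25,050 − £2,160) moves to coinsurance.
Patient's 25% share of £22,890 is £5,722.50.
Patient responsibility before any cap: £2,160 + £5,722.50 = £7,882.50.
Year-to-date out-of-pocket would reach £2,190 + £7,882.50 = £10,072.50, above the £9,250 maximum, so the patient pays only £9,250 − £2,190 = £7,060.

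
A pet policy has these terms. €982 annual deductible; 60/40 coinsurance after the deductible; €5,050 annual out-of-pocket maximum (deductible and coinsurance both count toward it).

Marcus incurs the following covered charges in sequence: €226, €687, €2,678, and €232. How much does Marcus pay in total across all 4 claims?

#1 (€226): entire amount goes to the deductible. Owner pays €226; OOP now €226.
#2 (€687): all of it applies to the deductible. Owner owes €687 (running OOP €913).
#3 (€2,678): €69 to deductible, leaving €2,609; owner's 40% is €1,043.60. Cost to owner: €1,112.60. OOP to date €2,025.60.
#4 (€232): 40% coinsurance on €232 = €92.80. Owner owes €92.80 (running OOP €2,118.40).
Total paid by the owner: €226 + €687 + €1,112.60 + €92.80 = €2,118.40.

€2,118.40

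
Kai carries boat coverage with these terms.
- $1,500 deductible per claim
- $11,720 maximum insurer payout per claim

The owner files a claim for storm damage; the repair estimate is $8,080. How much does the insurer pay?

$6,580

Subtract the deductible: $8,080 − $1,500 = $6,580.
$6,580 is within the $11,720 limit, so the insurer pays $6,580.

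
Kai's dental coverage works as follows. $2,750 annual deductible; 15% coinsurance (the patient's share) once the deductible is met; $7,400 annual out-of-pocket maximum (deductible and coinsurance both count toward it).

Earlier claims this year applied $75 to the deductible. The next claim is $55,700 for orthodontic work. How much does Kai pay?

$7,325

$75 of the $2,750 deductible is already met, leaving $2,675.
The remaining $53,025 (= $55,700 − $2,675) moves to coinsurance.
15% of $53,025 = $7,953.75 falls to the patient.
So the patient owes $2,675 + $7,953.75 = $10,628.75 before any cap.
That would bring total out-of-pocket to $10,703.75, past the $7,400 cap. The patient is capped at $7,400 − $75 = $7,325 on this claim.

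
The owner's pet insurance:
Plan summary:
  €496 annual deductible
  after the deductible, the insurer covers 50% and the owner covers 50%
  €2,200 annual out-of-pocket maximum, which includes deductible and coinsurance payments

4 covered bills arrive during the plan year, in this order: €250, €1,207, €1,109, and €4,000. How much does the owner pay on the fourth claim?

€669

Bill 1, €250: fully absorbed by the deductible. Owner owes €250 (running OOP €250).
Bill 2, €1,207: deductible takes €246, €961 remains; coinsurance €961 × 50% = €480.50. Owner pays €726.50; OOP now €976.50.
Bill 3, €1,109: deductible already satisfied, so owner's share is 50% × €1,109 = €554.50. Owner owes €554.50 (running OOP €1,531).
Bill 4, €4,000: deductible met; 50% of €4,000 = €2,000. That would push OOP to €3,531, over the €2,200 cap, so owner pays €2,200 − €1,531 = €669.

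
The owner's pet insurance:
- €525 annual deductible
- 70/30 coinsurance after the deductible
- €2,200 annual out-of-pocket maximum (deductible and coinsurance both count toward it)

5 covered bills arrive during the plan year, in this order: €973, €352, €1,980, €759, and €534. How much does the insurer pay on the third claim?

€1,386

Claim 1 — €973: €525 finishes the deductible; €448 goes to coinsurance; owner's 30% is €134.40. Cost to owner: €659.40. OOP to date €659.40. Plan pays €973 − €659.40 = €313.60.
Claim 2 — €352: deductible already satisfied, so owner's share is 30% × €352 = €105.60. Owner owes €105.60 (running OOP €765). Insurer: €352 − €105.60 = €246.40.
Claim 3 — €1,980: deductible met; 30% of €1,980 = €594. Owner pays €594; OOP now €1,359. Plan pays €1,980 − €594 = €1,386.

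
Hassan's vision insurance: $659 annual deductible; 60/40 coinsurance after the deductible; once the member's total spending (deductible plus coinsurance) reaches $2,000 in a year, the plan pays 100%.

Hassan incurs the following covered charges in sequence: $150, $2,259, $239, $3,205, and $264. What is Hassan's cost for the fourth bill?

Bill 1, $150: all of it applies to the deductible. Cost to member: $150. OOP to date $150.
Bill 2, $2,259: $509 to deductible, leaving $1,750; coinsurance $1,750 × 40% = $700. Member owes $1,209 (running OOP $1,359).
Bill 3, $239: deductible already satisfied, so member's share is 40% × $239 = $95.60. Cost to member: $95.60. OOP to date $1,454.60.
Bill 4, $3,205: 40% coinsurance on $3,205 = $1,282. That would push OOP to $2,736.60, over the $2,000 cap, so member pays $2,000 − $1,454.60 = $545.40.

$545.40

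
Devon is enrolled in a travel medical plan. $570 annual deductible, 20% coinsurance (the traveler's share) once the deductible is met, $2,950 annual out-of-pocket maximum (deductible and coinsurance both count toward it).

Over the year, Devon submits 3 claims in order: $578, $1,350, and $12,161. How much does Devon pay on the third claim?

Bill 1, $578: $570 to deductible, leaving $8; traveler's 20% is $1.60. Cost to traveler: $571.60. OOP to date $571.60.
Bill 2, $1,350: 20% coinsurance on $1,350 = $270. Cost to traveler: $270. OOP to date $841.60.
Bill 3, $12,161: deductible already satisfied, so traveler's share is 20% × $12,161 = $2,432.20. That would push OOP to $3,273.80, over the $2,950 cap, so traveler pays $2,950 − $841.60 = $2,108.40.

$2,108.40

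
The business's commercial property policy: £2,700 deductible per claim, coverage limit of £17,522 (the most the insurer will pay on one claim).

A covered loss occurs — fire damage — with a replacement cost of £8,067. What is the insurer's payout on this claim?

£5,367

After the deductible, £8,067 − £2,700 = £5,367 remains.
£5,367 is within the £17,522 limit, so the insurer pays £5,367.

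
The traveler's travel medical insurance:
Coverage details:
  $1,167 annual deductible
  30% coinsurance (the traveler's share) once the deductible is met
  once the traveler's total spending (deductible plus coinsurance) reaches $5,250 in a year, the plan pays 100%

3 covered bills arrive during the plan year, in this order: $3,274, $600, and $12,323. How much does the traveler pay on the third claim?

Bill 1, $3,274: $1,167 to deductible, leaving $2,107; coinsurance $2,107 × 30% = $632.10. Traveler owes $1,799.10 (running OOP $1,799.10).
Bill 2, $600: deductible met; 30% of $600 = $180. Cost to traveler: $180. OOP to date $1,979.10.
Bill 3, $12,323: deductible already satisfied, so traveler's share is 30% × $12,323 = $3,696.90. OOP would hit $5,676 > $5,250, so the cap limits the traveler to $5,250 − $1,979.10 = $3,270.90.

$3,270.90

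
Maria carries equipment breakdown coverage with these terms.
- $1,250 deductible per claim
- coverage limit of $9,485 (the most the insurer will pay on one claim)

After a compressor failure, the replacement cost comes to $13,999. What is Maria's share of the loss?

$4,514

Less the $1,250 deductible: $13,999 − $1,250 = $12,749.
Since $12,749 > $9,485, the payout is capped at $9,485.
Business owner's share is the uncovered remainder: $13,999 − $9,485 = $4,514.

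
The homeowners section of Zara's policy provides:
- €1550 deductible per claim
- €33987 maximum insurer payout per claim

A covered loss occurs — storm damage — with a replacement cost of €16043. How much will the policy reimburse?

After the deductible, €16043 − €1550 = €14493 remains.
€14493 ≤ €33987, so the limit doesn't bind; insurer pays €14493.

€14493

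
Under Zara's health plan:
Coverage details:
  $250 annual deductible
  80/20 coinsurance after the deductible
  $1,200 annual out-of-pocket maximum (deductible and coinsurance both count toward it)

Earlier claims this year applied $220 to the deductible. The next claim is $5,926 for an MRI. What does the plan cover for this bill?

$4,946

Remaining deductible: $250 − $220 = $30.
That leaves $5,926 − $30 = $5,896 for coinsurance.
20% of $5,896 = $1,179.20 falls to the patient.
So the patient owes $30 + $1,179.20 = $1,209.20 before any cap.
Adding $1,209.20 to the $220 already spent would give $1,429.20, which exceeds the $1,200 cap; the patient pays just $1,200 − $220 = $980.
The plan picks up $5,926 − $980 = $4,946.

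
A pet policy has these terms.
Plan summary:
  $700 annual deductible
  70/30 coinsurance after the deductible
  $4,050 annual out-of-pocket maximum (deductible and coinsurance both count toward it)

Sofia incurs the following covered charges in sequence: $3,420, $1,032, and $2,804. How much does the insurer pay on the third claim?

$1,962.80

#1 ($3,420): $700 to deductible, leaving $2,720; 30% of $2,720 = $816. Owner owes $1,516 (running OOP $1,516). Plan pays $3,420 − $1,516 = $1,904.
#2 ($1,032): deductible already satisfied, so owner's share is 30% × $1,032 = $309.60. Owner pays $309.60; OOP now $1,825.60. Insurer: $1,032 − $309.60 = $722.40.
#3 ($2,804): deductible met; 30% of $2,804 = $841.20. Owner owes $841.20 (running OOP $2,666.80). Plan pays $2,804 − $841.20 = $1,962.80.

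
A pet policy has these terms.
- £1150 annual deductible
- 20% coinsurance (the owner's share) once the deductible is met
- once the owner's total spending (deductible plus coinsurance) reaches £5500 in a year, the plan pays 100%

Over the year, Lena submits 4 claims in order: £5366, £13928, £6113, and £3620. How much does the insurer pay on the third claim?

#1 (£5366): £1150 to deductible, leaving £4216; 20% of £4216 = £843.20. Cost to owner: £1993.20. OOP to date £1993.20. Plan pays £5366 − £1993.20 = £3372.80.
#2 (£13928): 20% coinsurance on £13928 = £2785.60. Cost to owner: £2785.60. OOP to date £4778.80. Insurer: £13928 − £2785.60 = £11142.40.
#3 (£6113): 20% coinsurance on £6113 = £1222.60. That would push OOP to £6001.40, over the £5500 cap, so owner pays £5500 − £4778.80 = £721.20. Plan pays £6113 − £721.20 = £5391.80.

£5391.80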